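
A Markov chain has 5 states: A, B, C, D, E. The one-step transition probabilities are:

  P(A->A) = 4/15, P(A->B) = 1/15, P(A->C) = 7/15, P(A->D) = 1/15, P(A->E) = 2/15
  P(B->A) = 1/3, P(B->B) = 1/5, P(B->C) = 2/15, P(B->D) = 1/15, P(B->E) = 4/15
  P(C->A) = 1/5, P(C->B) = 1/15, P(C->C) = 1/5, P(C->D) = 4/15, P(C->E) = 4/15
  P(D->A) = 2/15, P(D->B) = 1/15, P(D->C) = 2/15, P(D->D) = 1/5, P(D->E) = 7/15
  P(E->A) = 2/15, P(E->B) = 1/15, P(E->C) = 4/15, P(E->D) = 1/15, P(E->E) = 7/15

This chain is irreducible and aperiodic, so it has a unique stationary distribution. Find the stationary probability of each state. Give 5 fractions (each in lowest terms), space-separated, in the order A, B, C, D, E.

Answer: 6830/35659 1/13 711/2743 4876/35659 11967/35659

Derivation:
The stationary distribution satisfies pi = pi * P, i.e.:
  pi_A = 4/15*pi_A + 1/3*pi_B + 1/5*pi_C + 2/15*pi_D + 2/15*pi_E
  pi_B = 1/15*pi_A + 1/5*pi_B + 1/15*pi_C + 1/15*pi_D + 1/15*pi_E
  pi_C = 7/15*pi_A + 2/15*pi_B + 1/5*pi_C + 2/15*pi_D + 4/15*pi_E
  pi_D = 1/15*pi_A + 1/15*pi_B + 4/15*pi_C + 1/5*pi_D + 1/15*pi_E
  pi_E = 2/15*pi_A + 4/15*pi_B + 4/15*pi_C + 7/15*pi_D + 7/15*pi_E
with normalization: pi_A + pi_B + pi_C + pi_D + pi_E = 1.

Using the first 4 balance equations plus normalization, the linear system A*pi = b is:
  [-11/15, 1/3, 1/5, 2/15, 2/15] . pi = 0
  [1/15, -4/5, 1/15, 1/15, 1/15] . pi = 0
  [7/15, 2/15, -4/5, 2/15, 4/15] . pi = 0
  [1/15, 1/15, 4/15, -4/5, 1/15] . pi = 0
  [1, 1, 1, 1, 1] . pi = 1

Solving yields:
  pi_A = 6830/35659
  pi_B = 1/13
  pi_C = 711/2743
  pi_D = 4876/35659
  pi_E = 11967/35659

Verification (pi * P):
  6830/35659*4/15 + 1/13*1/3 + 711/2743*1/5 + 4876/35659*2/15 + 11967/35659*2/15 = 6830/35659 = pi_A  (ok)
  6830/35659*1/15 + 1/13*1/5 + 711/2743*1/15 + 4876/35659*1/15 + 11967/35659*1/15 = 1/13 = pi_B  (ok)
  6830/35659*7/15 + 1/13*2/15 + 711/2743*1/5 + 4876/35659*2/15 + 11967/35659*4/15 = 711/2743 = pi_C  (ok)
  6830/35659*1/15 + 1/13*1/15 + 711/2743*4/15 + 4876/35659*1/5 + 11967/35659*1/15 = 4876/35659 = pi_D  (ok)
  6830/35659*2/15 + 1/13*4/15 + 711/2743*4/15 + 4876/35659*7/15 + 11967/35659*7/15 = 11967/35659 = pi_E  (ok)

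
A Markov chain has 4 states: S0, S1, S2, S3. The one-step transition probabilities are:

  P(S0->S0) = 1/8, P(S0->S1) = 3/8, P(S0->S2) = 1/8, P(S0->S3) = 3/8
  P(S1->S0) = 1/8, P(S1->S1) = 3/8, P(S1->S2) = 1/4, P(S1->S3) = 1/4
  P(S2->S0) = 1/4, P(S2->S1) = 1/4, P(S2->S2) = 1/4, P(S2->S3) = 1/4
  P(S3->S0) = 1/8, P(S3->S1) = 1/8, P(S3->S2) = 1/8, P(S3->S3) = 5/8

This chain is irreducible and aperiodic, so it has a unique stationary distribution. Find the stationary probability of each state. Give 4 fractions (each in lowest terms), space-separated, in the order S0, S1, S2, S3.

The stationary distribution satisfies pi = pi * P, i.e.:
  pi_S0 = 1/8*pi_S0 + 1/8*pi_S1 + 1/4*pi_S2 + 1/8*pi_S3
  pi_S1 = 3/8*pi_S0 + 3/8*pi_S1 + 1/4*pi_S2 + 1/8*pi_S3
  pi_S2 = 1/8*pi_S0 + 1/4*pi_S1 + 1/4*pi_S2 + 1/8*pi_S3
  pi_S3 = 3/8*pi_S0 + 1/4*pi_S1 + 1/4*pi_S2 + 5/8*pi_S3
with normalization: pi_S0 + pi_S1 + pi_S2 + pi_S3 = 1.

Using the first 3 balance equations plus normalization, the linear system A*pi = b is:
  [-7/8, 1/8, 1/4, 1/8] . pi = 0
  [3/8, -5/8, 1/4, 1/8] . pi = 0
  [1/8, 1/4, -3/4, 1/8] . pi = 0
  [1, 1, 1, 1] . pi = 1

Solving yields:
  pi_S0 = 24/163
  pi_S1 = 40/163
  pi_S2 = 29/163
  pi_S3 = 70/163

Verification (pi * P):
  24/163*1/8 + 40/163*1/8 + 29/163*1/4 + 70/163*1/8 = 24/163 = pi_S0  (ok)
  24/163*3/8 + 40/163*3/8 + 29/163*1/4 + 70/163*1/8 = 40/163 = pi_S1  (ok)
  24/163*1/8 + 40/163*1/4 + 29/163*1/4 + 70/163*1/8 = 29/163 = pi_S2  (ok)
  24/163*3/8 + 40/163*1/4 + 29/163*1/4 + 70/163*5/8 = 70/163 = pi_S3  (ok)

Answer: 24/163 40/163 29/163 70/163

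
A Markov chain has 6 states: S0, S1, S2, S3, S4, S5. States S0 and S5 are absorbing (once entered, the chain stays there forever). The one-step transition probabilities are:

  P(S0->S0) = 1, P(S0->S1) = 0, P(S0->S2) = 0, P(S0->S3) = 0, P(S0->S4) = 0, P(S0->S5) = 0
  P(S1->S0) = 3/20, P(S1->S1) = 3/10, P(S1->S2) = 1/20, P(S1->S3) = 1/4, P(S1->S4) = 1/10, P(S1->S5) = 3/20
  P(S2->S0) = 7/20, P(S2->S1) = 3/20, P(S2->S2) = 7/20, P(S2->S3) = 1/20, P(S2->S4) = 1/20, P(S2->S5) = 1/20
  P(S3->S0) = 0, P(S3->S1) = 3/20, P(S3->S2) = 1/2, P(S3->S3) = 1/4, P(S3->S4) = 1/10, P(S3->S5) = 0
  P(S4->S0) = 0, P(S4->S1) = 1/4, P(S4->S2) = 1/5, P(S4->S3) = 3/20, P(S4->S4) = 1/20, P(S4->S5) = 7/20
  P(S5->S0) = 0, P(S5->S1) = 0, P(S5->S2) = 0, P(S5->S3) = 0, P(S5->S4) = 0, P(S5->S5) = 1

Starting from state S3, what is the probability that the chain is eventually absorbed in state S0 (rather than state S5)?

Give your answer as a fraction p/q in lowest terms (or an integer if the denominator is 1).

Let a_i = P(absorbed in S0 | start in state i).
Boundary conditions: a_S0 = 1, a_S5 = 0.
For each transient state i, a_i = sum_j P(i->j) * a_j:
  a_S1 = 3/20*a_S0 + 3/10*a_S1 + 1/20*a_S2 + 1/4*a_S3 + 1/10*a_S4 + 3/20*a_S5
  a_S2 = 7/20*a_S0 + 3/20*a_S1 + 7/20*a_S2 + 1/20*a_S3 + 1/20*a_S4 + 1/20*a_S5
  a_S3 = 0*a_S0 + 3/20*a_S1 + 1/2*a_S2 + 1/4*a_S3 + 1/10*a_S4 + 0*a_S5
  a_S4 = 0*a_S0 + 1/4*a_S1 + 1/5*a_S2 + 3/20*a_S3 + 1/20*a_S4 + 7/20*a_S5

Substituting a_S0 = 1 and a_S5 = 0, rearrange to (I - Q) a = r where r[i] = P(i -> S0):
  [7/10, -1/20, -1/4, -1/10] . (a_S1, a_S2, a_S3, a_S4) = 3/20
  [-3/20, 13/20, -1/20, -1/20] . (a_S1, a_S2, a_S3, a_S4) = 7/20
  [-3/20, -1/2, 3/4, -1/10] . (a_S1, a_S2, a_S3, a_S4) = 0
  [-1/4, -1/5, -3/20, 19/20] . (a_S1, a_S2, a_S3, a_S4) = 0

Solving yields:
  a_S1 = 64/113
  a_S2 = 5357/7119
  a_S3 = 530/791
  a_S4 = 2942/7119

Starting state is S3, so the absorption probability is a_S3 = 530/791.

Answer: 530/791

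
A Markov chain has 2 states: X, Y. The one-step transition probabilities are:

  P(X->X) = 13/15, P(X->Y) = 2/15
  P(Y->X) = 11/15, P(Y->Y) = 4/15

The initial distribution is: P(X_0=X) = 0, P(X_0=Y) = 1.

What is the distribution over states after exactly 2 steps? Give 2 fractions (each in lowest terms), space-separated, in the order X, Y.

Propagating the distribution step by step (d_{t+1} = d_t * P):
d_0 = (X=0, Y=1)
  d_1[X] = 0*13/15 + 1*11/15 = 11/15
  d_1[Y] = 0*2/15 + 1*4/15 = 4/15
d_1 = (X=11/15, Y=4/15)
  d_2[X] = 11/15*13/15 + 4/15*11/15 = 187/225
  d_2[Y] = 11/15*2/15 + 4/15*4/15 = 38/225
d_2 = (X=187/225, Y=38/225)

Answer: 187/225 38/225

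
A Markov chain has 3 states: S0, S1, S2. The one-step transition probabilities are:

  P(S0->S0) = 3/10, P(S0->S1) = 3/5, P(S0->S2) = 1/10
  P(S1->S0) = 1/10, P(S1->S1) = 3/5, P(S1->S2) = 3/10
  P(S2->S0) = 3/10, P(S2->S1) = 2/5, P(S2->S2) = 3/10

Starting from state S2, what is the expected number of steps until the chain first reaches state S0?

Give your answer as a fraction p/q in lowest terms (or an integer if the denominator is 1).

Let h_i = expected steps to first reach S0 from state i.
Boundary: h_S0 = 0.
First-step equations for the other states:
  h_S1 = 1 + 1/10*h_S0 + 3/5*h_S1 + 3/10*h_S2
  h_S2 = 1 + 3/10*h_S0 + 2/5*h_S1 + 3/10*h_S2

Substituting h_S0 = 0 and rearranging gives the linear system (I - Q) h = 1:
  [2/5, -3/10] . (h_S1, h_S2) = 1
  [-2/5, 7/10] . (h_S1, h_S2) = 1

Solving yields:
  h_S1 = 25/4
  h_S2 = 5

Starting state is S2, so the expected hitting time is h_S2 = 5.

Answer: 5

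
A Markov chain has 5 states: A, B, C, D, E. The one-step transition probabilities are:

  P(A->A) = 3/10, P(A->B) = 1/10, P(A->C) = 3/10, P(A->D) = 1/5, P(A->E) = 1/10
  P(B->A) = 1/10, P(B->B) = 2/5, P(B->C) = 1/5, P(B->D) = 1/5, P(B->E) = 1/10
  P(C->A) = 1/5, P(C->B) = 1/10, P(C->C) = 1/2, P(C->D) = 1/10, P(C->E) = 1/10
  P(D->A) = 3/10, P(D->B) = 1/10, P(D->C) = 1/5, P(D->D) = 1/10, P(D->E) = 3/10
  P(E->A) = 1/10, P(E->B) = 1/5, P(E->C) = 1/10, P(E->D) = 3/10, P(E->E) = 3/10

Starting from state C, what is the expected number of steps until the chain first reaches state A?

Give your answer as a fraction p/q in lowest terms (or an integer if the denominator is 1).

Answer: 1060/193

Derivation:
Let h_i = expected steps to first reach A from state i.
Boundary: h_A = 0.
First-step equations for the other states:
  h_B = 1 + 1/10*h_A + 2/5*h_B + 1/5*h_C + 1/5*h_D + 1/10*h_E
  h_C = 1 + 1/5*h_A + 1/10*h_B + 1/2*h_C + 1/10*h_D + 1/10*h_E
  h_D = 1 + 3/10*h_A + 1/10*h_B + 1/5*h_C + 1/10*h_D + 3/10*h_E
  h_E = 1 + 1/10*h_A + 1/5*h_B + 1/10*h_C + 3/10*h_D + 3/10*h_E

Substituting h_A = 0 and rearranging gives the linear system (I - Q) h = 1:
  [3/5, -1/5, -1/5, -1/10] . (h_B, h_C, h_D, h_E) = 1
  [-1/10, 1/2, -1/10, -1/10] . (h_B, h_C, h_D, h_E) = 1
  [-1/10, -1/5, 9/10, -3/10] . (h_B, h_C, h_D, h_E) = 1
  [-1/5, -1/10, -3/10, 7/10] . (h_B, h_C, h_D, h_E) = 1

Solving yields:
  h_B = 1200/193
  h_C = 1060/193
  h_D = 980/193
  h_E = 1190/193

Starting state is C, so the expected hitting time is h_C = 1060/193.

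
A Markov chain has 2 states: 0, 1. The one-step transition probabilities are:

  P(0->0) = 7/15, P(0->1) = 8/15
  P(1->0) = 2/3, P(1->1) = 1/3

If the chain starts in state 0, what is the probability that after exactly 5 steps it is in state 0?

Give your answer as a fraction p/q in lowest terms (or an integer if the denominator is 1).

Computing P^5 by repeated multiplication:
P^1 =
  0: [7/15, 8/15]
  1: [2/3, 1/3]
P^2 =
  0: [43/75, 32/75]
  1: [8/15, 7/15]
P^3 =
  0: [69/125, 56/125]
  1: [14/25, 11/25]
P^4 =
  0: [1043/1875, 832/1875]
  1: [208/375, 167/375]
P^5 =
  0: [5207/9375, 4168/9375]
  1: [1042/1875, 833/1875]

(P^5)[0 -> 0] = 5207/9375

Answer: 5207/9375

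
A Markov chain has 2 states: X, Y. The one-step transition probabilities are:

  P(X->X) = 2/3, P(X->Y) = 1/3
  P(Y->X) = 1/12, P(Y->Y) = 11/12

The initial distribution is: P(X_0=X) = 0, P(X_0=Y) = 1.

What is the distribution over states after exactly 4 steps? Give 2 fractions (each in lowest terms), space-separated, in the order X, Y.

Propagating the distribution step by step (d_{t+1} = d_t * P):
d_0 = (X=0, Y=1)
  d_1[X] = 0*2/3 + 1*1/12 = 1/12
  d_1[Y] = 0*1/3 + 1*11/12 = 11/12
d_1 = (X=1/12, Y=11/12)
  d_2[X] = 1/12*2/3 + 11/12*1/12 = 19/144
  d_2[Y] = 1/12*1/3 + 11/12*11/12 = 125/144
d_2 = (X=19/144, Y=125/144)
  d_3[X] = 19/144*2/3 + 125/144*1/12 = 277/1728
  d_3[Y] = 19/144*1/3 + 125/144*11/12 = 1451/1728
d_3 = (X=277/1728, Y=1451/1728)
  d_4[X] = 277/1728*2/3 + 1451/1728*1/12 = 3667/20736
  d_4[Y] = 277/1728*1/3 + 1451/1728*11/12 = 17069/20736
d_4 = (X=3667/20736, Y=17069/20736)

Answer: 3667/20736 17069/20736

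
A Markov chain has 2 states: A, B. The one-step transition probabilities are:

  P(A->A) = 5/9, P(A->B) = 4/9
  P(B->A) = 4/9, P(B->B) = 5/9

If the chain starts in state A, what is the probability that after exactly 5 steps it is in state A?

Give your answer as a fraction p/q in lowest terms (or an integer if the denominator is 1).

Computing P^5 by repeated multiplication:
P^1 =
  A: [5/9, 4/9]
  B: [4/9, 5/9]
P^2 =
  A: [41/81, 40/81]
  B: [40/81, 41/81]
P^3 =
  A: [365/729, 364/729]
  B: [364/729, 365/729]
P^4 =
  A: [3281/6561, 3280/6561]
  B: [3280/6561, 3281/6561]
P^5 =
  A: [29525/59049, 29524/59049]
  B: [29524/59049, 29525/59049]

(P^5)[A -> A] = 29525/59049

Answer: 29525/59049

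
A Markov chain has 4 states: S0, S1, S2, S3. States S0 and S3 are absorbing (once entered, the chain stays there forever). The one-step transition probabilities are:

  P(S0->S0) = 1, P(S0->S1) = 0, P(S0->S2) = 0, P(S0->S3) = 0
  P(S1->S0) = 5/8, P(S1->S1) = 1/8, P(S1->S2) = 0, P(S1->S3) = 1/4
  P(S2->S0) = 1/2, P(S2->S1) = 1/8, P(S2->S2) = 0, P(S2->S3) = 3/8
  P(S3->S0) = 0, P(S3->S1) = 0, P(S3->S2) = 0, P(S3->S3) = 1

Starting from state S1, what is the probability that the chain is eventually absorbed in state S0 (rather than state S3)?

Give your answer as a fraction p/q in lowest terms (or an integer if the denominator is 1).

Answer: 5/7

Derivation:
Let a_i = P(absorbed in S0 | start in state i).
Boundary conditions: a_S0 = 1, a_S3 = 0.
For each transient state i, a_i = sum_j P(i->j) * a_j:
  a_S1 = 5/8*a_S0 + 1/8*a_S1 + 0*a_S2 + 1/4*a_S3
  a_S2 = 1/2*a_S0 + 1/8*a_S1 + 0*a_S2 + 3/8*a_S3

Substituting a_S0 = 1 and a_S3 = 0, rearrange to (I - Q) a = r where r[i] = P(i -> S0):
  [7/8, 0] . (a_S1, a_S2) = 5/8
  [-1/8, 1] . (a_S1, a_S2) = 1/2

Solving yields:
  a_S1 = 5/7
  a_S2 = 33/56

Starting state is S1, so the absorption probability is a_S1 = 5/7.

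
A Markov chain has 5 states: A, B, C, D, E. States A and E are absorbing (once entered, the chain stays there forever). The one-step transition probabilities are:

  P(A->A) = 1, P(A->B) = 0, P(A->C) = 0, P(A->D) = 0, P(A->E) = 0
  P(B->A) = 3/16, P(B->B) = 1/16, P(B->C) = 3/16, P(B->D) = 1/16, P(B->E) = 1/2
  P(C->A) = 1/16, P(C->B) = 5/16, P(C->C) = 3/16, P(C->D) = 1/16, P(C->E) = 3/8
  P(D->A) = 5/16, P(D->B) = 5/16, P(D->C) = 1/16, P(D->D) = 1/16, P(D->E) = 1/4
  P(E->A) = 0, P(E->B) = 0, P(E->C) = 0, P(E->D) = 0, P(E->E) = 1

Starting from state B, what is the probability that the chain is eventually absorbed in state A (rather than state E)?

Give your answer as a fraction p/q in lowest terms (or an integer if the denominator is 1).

Let a_i = P(absorbed in A | start in state i).
Boundary conditions: a_A = 1, a_E = 0.
For each transient state i, a_i = sum_j P(i->j) * a_j:
  a_B = 3/16*a_A + 1/16*a_B + 3/16*a_C + 1/16*a_D + 1/2*a_E
  a_C = 1/16*a_A + 5/16*a_B + 3/16*a_C + 1/16*a_D + 3/8*a_E
  a_D = 5/16*a_A + 5/16*a_B + 1/16*a_C + 1/16*a_D + 1/4*a_E

Substituting a_A = 1 and a_E = 0, rearrange to (I - Q) a = r where r[i] = P(i -> A):
  [15/16, -3/16, -1/16] . (a_B, a_C, a_D) = 3/16
  [-5/16, 13/16, -1/16] . (a_B, a_C, a_D) = 1/16
  [-5/16, -1/16, 15/16] . (a_B, a_C, a_D) = 5/16

Solving yields:
  a_B = 177/650
  a_C = 14/65
  a_D = 57/130

Starting state is B, so the absorption probability is a_B = 177/650.

Answer: 177/650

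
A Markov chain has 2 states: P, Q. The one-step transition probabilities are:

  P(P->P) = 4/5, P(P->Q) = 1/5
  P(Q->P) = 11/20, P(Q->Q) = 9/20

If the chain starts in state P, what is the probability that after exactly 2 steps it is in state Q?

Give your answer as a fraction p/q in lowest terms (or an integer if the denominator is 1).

Computing P^2 by repeated multiplication:
P^1 =
  P: [4/5, 1/5]
  Q: [11/20, 9/20]
P^2 =
  P: [3/4, 1/4]
  Q: [11/16, 5/16]

(P^2)[P -> Q] = 1/4

Answer: 1/4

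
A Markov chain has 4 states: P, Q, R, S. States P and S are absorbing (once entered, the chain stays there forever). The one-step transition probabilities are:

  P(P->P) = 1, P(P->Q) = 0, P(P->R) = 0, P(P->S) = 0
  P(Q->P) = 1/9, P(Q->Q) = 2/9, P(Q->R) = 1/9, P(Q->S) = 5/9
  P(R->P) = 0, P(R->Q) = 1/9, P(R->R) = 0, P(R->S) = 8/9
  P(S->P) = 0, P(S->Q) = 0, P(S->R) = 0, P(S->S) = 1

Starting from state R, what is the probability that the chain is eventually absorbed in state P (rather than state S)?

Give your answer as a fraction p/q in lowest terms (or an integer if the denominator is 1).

Answer: 1/62

Derivation:
Let a_i = P(absorbed in P | start in state i).
Boundary conditions: a_P = 1, a_S = 0.
For each transient state i, a_i = sum_j P(i->j) * a_j:
  a_Q = 1/9*a_P + 2/9*a_Q + 1/9*a_R + 5/9*a_S
  a_R = 0*a_P + 1/9*a_Q + 0*a_R + 8/9*a_S

Substituting a_P = 1 and a_S = 0, rearrange to (I - Q) a = r where r[i] = P(i -> P):
  [7/9, -1/9] . (a_Q, a_R) = 1/9
  [-1/9, 1] . (a_Q, a_R) = 0

Solving yields:
  a_Q = 9/62
  a_R = 1/62

Starting state is R, so the absorption probability is a_R = 1/62.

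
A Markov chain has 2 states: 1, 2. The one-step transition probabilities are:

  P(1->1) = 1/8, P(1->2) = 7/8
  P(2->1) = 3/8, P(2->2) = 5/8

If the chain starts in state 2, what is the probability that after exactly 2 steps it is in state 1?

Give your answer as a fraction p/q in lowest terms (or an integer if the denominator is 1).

Computing P^2 by repeated multiplication:
P^1 =
  1: [1/8, 7/8]
  2: [3/8, 5/8]
P^2 =
  1: [11/32, 21/32]
  2: [9/32, 23/32]

(P^2)[2 -> 1] = 9/32

Answer: 9/32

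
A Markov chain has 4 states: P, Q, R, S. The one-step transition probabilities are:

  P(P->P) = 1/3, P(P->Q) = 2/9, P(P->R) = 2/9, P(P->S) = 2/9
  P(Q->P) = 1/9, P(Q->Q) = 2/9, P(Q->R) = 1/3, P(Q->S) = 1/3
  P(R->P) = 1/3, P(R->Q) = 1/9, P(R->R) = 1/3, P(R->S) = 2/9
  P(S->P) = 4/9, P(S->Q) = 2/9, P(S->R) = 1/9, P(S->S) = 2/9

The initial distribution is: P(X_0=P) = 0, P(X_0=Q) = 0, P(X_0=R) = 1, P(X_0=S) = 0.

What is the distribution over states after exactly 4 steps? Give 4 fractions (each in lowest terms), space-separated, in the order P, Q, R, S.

Answer: 2080/6561 1280/6561 1601/6561 1600/6561

Derivation:
Propagating the distribution step by step (d_{t+1} = d_t * P):
d_0 = (P=0, Q=0, R=1, S=0)
  d_1[P] = 0*1/3 + 0*1/9 + 1*1/3 + 0*4/9 = 1/3
  d_1[Q] = 0*2/9 + 0*2/9 + 1*1/9 + 0*2/9 = 1/9
  d_1[R] = 0*2/9 + 0*1/3 + 1*1/3 + 0*1/9 = 1/3
  d_1[S] = 0*2/9 + 0*1/3 + 1*2/9 + 0*2/9 = 2/9
d_1 = (P=1/3, Q=1/9, R=1/3, S=2/9)
  d_2[P] = 1/3*1/3 + 1/9*1/9 + 1/3*1/3 + 2/9*4/9 = 1/3
  d_2[Q] = 1/3*2/9 + 1/9*2/9 + 1/3*1/9 + 2/9*2/9 = 5/27
  d_2[R] = 1/3*2/9 + 1/9*1/3 + 1/3*1/3 + 2/9*1/9 = 20/81
  d_2[S] = 1/3*2/9 + 1/9*1/3 + 1/3*2/9 + 2/9*2/9 = 19/81
d_2 = (P=1/3, Q=5/27, R=20/81, S=19/81)
  d_3[P] = 1/3*1/3 + 5/27*1/9 + 20/81*1/3 + 19/81*4/9 = 232/729
  d_3[Q] = 1/3*2/9 + 5/27*2/9 + 20/81*1/9 + 19/81*2/9 = 142/729
  d_3[R] = 1/3*2/9 + 5/27*1/3 + 20/81*1/3 + 19/81*1/9 = 178/729
  d_3[S] = 1/3*2/9 + 5/27*1/3 + 20/81*2/9 + 19/81*2/9 = 59/243
d_3 = (P=232/729, Q=142/729, R=178/729, S=59/243)
  d_4[P] = 232/729*1/3 + 142/729*1/9 + 178/729*1/3 + 59/243*4/9 = 2080/6561
  d_4[Q] = 232/729*2/9 + 142/729*2/9 + 178/729*1/9 + 59/243*2/9 = 1280/6561
  d_4[R] = 232/729*2/9 + 142/729*1/3 + 178/729*1/3 + 59/243*1/9 = 1601/6561
  d_4[S] = 232/729*2/9 + 142/729*1/3 + 178/729*2/9 + 59/243*2/9 = 1600/6561
d_4 = (P=2080/6561, Q=1280/6561, R=1601/6561, S=1600/6561)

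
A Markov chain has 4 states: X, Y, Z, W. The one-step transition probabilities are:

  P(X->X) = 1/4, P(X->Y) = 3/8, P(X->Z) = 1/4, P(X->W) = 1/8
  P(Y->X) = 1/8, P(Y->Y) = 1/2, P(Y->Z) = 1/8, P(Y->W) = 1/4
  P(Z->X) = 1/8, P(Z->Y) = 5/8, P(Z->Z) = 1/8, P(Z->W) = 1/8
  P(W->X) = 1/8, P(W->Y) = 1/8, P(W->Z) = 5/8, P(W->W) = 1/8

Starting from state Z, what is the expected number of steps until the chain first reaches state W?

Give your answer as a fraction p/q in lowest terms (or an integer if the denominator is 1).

Let h_i = expected steps to first reach W from state i.
Boundary: h_W = 0.
First-step equations for the other states:
  h_X = 1 + 1/4*h_X + 3/8*h_Y + 1/4*h_Z + 1/8*h_W
  h_Y = 1 + 1/8*h_X + 1/2*h_Y + 1/8*h_Z + 1/4*h_W
  h_Z = 1 + 1/8*h_X + 5/8*h_Y + 1/8*h_Z + 1/8*h_W

Substituting h_W = 0 and rearranging gives the linear system (I - Q) h = 1:
  [3/4, -3/8, -1/4] . (h_X, h_Y, h_Z) = 1
  [-1/8, 1/2, -1/8] . (h_X, h_Y, h_Z) = 1
  [-1/8, -5/8, 7/8] . (h_X, h_Y, h_Z) = 1

Solving yields:
  h_X = 65/12
  h_Y = 14/3
  h_Z = 21/4

Starting state is Z, so the expected hitting time is h_Z = 21/4.

Answer: 21/4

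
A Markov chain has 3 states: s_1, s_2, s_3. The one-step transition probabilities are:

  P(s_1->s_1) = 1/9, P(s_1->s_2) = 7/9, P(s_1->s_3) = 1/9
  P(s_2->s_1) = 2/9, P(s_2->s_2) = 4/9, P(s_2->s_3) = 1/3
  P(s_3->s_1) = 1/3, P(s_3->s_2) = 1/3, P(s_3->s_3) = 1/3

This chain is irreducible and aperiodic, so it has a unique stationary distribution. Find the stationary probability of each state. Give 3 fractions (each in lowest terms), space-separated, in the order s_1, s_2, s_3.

The stationary distribution satisfies pi = pi * P, i.e.:
  pi_s_1 = 1/9*pi_s_1 + 2/9*pi_s_2 + 1/3*pi_s_3
  pi_s_2 = 7/9*pi_s_1 + 4/9*pi_s_2 + 1/3*pi_s_3
  pi_s_3 = 1/9*pi_s_1 + 1/3*pi_s_2 + 1/3*pi_s_3
with normalization: pi_s_1 + pi_s_2 + pi_s_3 = 1.

Using the first 2 balance equations plus normalization, the linear system A*pi = b is:
  [-8/9, 2/9, 1/3] . pi = 0
  [7/9, -5/9, 1/3] . pi = 0
  [1, 1, 1] . pi = 1

Solving yields:
  pi_s_1 = 21/92
  pi_s_2 = 45/92
  pi_s_3 = 13/46

Verification (pi * P):
  21/92*1/9 + 45/92*2/9 + 13/46*1/3 = 21/92 = pi_s_1  (ok)
  21/92*7/9 + 45/92*4/9 + 13/46*1/3 = 45/92 = pi_s_2  (ok)
  21/92*1/9 + 45/92*1/3 + 13/46*1/3 = 13/46 = pi_s_3  (ok)

Answer: 21/92 45/92 13/46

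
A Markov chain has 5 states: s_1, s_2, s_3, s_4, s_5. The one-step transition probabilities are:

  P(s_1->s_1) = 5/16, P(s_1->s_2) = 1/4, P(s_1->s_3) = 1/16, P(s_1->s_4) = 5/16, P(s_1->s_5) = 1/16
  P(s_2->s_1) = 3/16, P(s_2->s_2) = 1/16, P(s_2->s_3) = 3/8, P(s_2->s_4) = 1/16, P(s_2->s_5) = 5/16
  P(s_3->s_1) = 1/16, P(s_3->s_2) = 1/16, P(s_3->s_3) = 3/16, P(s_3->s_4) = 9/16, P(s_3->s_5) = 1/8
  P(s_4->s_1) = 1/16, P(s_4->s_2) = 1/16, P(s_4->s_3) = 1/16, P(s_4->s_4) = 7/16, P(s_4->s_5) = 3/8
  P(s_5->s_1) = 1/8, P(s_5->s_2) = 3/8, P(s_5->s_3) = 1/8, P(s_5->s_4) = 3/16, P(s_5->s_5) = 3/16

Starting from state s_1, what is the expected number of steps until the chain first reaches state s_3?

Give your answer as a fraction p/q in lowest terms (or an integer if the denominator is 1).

Answer: 58400/7953

Derivation:
Let h_i = expected steps to first reach s_3 from state i.
Boundary: h_s_3 = 0.
First-step equations for the other states:
  h_s_1 = 1 + 5/16*h_s_1 + 1/4*h_s_2 + 1/16*h_s_3 + 5/16*h_s_4 + 1/16*h_s_5
  h_s_2 = 1 + 3/16*h_s_1 + 1/16*h_s_2 + 3/8*h_s_3 + 1/16*h_s_4 + 5/16*h_s_5
  h_s_4 = 1 + 1/16*h_s_1 + 1/16*h_s_2 + 1/16*h_s_3 + 7/16*h_s_4 + 3/8*h_s_5
  h_s_5 = 1 + 1/8*h_s_1 + 3/8*h_s_2 + 1/8*h_s_3 + 3/16*h_s_4 + 3/16*h_s_5

Substituting h_s_3 = 0 and rearranging gives the linear system (I - Q) h = 1:
  [11/16, -1/4, -5/16, -1/16] . (h_s_1, h_s_2, h_s_4, h_s_5) = 1
  [-3/16, 15/16, -1/16, -5/16] . (h_s_1, h_s_2, h_s_4, h_s_5) = 1
  [-1/16, -1/16, 9/16, -3/8] . (h_s_1, h_s_2, h_s_4, h_s_5) = 1
  [-1/8, -3/8, -3/16, 13/16] . (h_s_1, h_s_2, h_s_4, h_s_5) = 1

Solving yields:
  h_s_1 = 58400/7953
  h_s_2 = 41344/7953
  h_s_4 = 59632/7953
  h_s_5 = 51616/7953

Starting state is s_1, so the expected hitting time is h_s_1 = 58400/7953.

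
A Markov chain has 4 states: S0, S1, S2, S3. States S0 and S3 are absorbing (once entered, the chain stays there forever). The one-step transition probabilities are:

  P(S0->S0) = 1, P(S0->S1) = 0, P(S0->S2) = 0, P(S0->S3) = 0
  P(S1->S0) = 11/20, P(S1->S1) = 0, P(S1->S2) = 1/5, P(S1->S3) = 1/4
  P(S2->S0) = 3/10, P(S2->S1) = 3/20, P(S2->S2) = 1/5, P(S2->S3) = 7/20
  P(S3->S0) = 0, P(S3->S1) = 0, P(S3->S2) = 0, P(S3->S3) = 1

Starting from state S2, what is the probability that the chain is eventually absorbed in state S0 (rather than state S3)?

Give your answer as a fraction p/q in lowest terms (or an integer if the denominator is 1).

Let a_i = P(absorbed in S0 | start in state i).
Boundary conditions: a_S0 = 1, a_S3 = 0.
For each transient state i, a_i = sum_j P(i->j) * a_j:
  a_S1 = 11/20*a_S0 + 0*a_S1 + 1/5*a_S2 + 1/4*a_S3
  a_S2 = 3/10*a_S0 + 3/20*a_S1 + 1/5*a_S2 + 7/20*a_S3

Substituting a_S0 = 1 and a_S3 = 0, rearrange to (I - Q) a = r where r[i] = P(i -> S0):
  [1, -1/5] . (a_S1, a_S2) = 11/20
  [-3/20, 4/5] . (a_S1, a_S2) = 3/10

Solving yields:
  a_S1 = 50/77
  a_S2 = 153/308

Starting state is S2, so the absorption probability is a_S2 = 153/308.

Answer: 153/308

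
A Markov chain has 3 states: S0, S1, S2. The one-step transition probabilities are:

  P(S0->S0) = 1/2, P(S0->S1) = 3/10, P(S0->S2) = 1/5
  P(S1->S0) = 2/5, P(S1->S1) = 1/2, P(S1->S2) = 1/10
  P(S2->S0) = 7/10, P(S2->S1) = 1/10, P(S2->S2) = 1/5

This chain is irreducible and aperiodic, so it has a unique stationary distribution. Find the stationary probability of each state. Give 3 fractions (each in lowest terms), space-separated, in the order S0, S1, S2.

Answer: 1/2 1/3 1/6

Derivation:
The stationary distribution satisfies pi = pi * P, i.e.:
  pi_S0 = 1/2*pi_S0 + 2/5*pi_S1 + 7/10*pi_S2
  pi_S1 = 3/10*pi_S0 + 1/2*pi_S1 + 1/10*pi_S2
  pi_S2 = 1/5*pi_S0 + 1/10*pi_S1 + 1/5*pi_S2
with normalization: pi_S0 + pi_S1 + pi_S2 = 1.

Using the first 2 balance equations plus normalization, the linear system A*pi = b is:
  [-1/2, 2/5, 7/10] . pi = 0
  [3/10, -1/2, 1/10] . pi = 0
  [1, 1, 1] . pi = 1

Solving yields:
  pi_S0 = 1/2
  pi_S1 = 1/3
  pi_S2 = 1/6

Verification (pi * P):
  1/2*1/2 + 1/3*2/5 + 1/6*7/10 = 1/2 = pi_S0  (ok)
  1/2*3/10 + 1/3*1/2 + 1/6*1/10 = 1/3 = pi_S1  (ok)
  1/2*1/5 + 1/3*1/10 + 1/6*1/5 = 1/6 = pi_S2  (ok)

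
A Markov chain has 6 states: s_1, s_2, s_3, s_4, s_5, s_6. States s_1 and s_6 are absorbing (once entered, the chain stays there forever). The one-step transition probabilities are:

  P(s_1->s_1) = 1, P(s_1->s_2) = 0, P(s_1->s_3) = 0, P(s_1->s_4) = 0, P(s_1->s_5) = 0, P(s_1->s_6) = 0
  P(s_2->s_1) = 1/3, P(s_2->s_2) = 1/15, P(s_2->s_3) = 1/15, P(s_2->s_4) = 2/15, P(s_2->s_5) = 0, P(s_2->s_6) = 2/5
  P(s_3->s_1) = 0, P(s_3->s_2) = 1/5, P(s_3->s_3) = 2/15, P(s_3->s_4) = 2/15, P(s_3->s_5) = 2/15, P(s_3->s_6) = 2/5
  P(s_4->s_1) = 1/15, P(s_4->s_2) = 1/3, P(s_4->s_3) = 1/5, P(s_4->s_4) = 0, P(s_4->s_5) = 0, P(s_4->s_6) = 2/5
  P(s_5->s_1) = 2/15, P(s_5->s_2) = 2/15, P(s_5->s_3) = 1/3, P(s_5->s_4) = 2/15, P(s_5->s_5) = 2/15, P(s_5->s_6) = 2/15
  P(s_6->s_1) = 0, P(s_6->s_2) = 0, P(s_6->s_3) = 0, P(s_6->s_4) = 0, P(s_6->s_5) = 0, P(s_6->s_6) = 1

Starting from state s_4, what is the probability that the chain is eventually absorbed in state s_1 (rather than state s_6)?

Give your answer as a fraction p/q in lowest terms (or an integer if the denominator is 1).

Answer: 6991/29487

Derivation:
Let a_i = P(absorbed in s_1 | start in state i).
Boundary conditions: a_s_1 = 1, a_s_6 = 0.
For each transient state i, a_i = sum_j P(i->j) * a_j:
  a_s_2 = 1/3*a_s_1 + 1/15*a_s_2 + 1/15*a_s_3 + 2/15*a_s_4 + 0*a_s_5 + 2/5*a_s_6
  a_s_3 = 0*a_s_1 + 1/5*a_s_2 + 2/15*a_s_3 + 2/15*a_s_4 + 2/15*a_s_5 + 2/5*a_s_6
  a_s_4 = 1/15*a_s_1 + 1/3*a_s_2 + 1/5*a_s_3 + 0*a_s_4 + 0*a_s_5 + 2/5*a_s_6
  a_s_5 = 2/15*a_s_1 + 2/15*a_s_2 + 1/3*a_s_3 + 2/15*a_s_4 + 2/15*a_s_5 + 2/15*a_s_6

Substituting a_s_1 = 1 and a_s_6 = 0, rearrange to (I - Q) a = r where r[i] = P(i -> s_1):
  [14/15, -1/15, -2/15, 0] . (a_s_2, a_s_3, a_s_4, a_s_5) = 1/3
  [-1/5, 13/15, -2/15, -2/15] . (a_s_2, a_s_3, a_s_4, a_s_5) = 0
  [-1/3, -1/5, 1, 0] . (a_s_2, a_s_3, a_s_4, a_s_5) = 1/15
  [-2/15, -1/3, -2/15, 13/15] . (a_s_2, a_s_3, a_s_4, a_s_5) = 2/15

Solving yields:
  a_s_2 = 3969/9829
  a_s_3 = 5281/29487
  a_s_4 = 6991/29487
  a_s_5 = 9475/29487

Starting state is s_4, so the absorption probability is a_s_4 = 6991/29487.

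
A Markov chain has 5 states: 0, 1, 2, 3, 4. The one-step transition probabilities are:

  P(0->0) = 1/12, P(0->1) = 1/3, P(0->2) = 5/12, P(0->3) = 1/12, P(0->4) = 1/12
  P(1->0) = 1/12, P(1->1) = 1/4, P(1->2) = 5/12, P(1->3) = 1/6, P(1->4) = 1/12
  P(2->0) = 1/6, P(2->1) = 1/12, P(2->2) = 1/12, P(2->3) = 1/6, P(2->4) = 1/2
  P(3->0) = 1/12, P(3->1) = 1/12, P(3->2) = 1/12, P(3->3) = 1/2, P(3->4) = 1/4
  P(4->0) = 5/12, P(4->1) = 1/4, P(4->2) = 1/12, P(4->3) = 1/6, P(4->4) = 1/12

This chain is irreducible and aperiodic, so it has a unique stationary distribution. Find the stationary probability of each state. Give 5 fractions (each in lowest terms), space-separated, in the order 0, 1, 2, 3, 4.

Answer: 430/2543 1953/10172 518/2543 582/2543 2099/10172

Derivation:
The stationary distribution satisfies pi = pi * P, i.e.:
  pi_0 = 1/12*pi_0 + 1/12*pi_1 + 1/6*pi_2 + 1/12*pi_3 + 5/12*pi_4
  pi_1 = 1/3*pi_0 + 1/4*pi_1 + 1/12*pi_2 + 1/12*pi_3 + 1/4*pi_4
  pi_2 = 5/12*pi_0 + 5/12*pi_1 + 1/12*pi_2 + 1/12*pi_3 + 1/12*pi_4
  pi_3 = 1/12*pi_0 + 1/6*pi_1 + 1/6*pi_2 + 1/2*pi_3 + 1/6*pi_4
  pi_4 = 1/12*pi_0 + 1/12*pi_1 + 1/2*pi_2 + 1/4*pi_3 + 1/12*pi_4
with normalization: pi_0 + pi_1 + pi_2 + pi_3 + pi_4 = 1.

Using the first 4 balance equations plus normalization, the linear system A*pi = b is:
  [-11/12, 1/12, 1/6, 1/12, 5/12] . pi = 0
  [1/3, -3/4, 1/12, 1/12, 1/4] . pi = 0
  [5/12, 5/12, -11/12, 1/12, 1/12] . pi = 0
  [1/12, 1/6, 1/6, -1/2, 1/6] . pi = 0
  [1, 1, 1, 1, 1] . pi = 1

Solving yields:
  pi_0 = 430/2543
  pi_1 = 1953/10172
  pi_2 = 518/2543
  pi_3 = 582/2543
  pi_4 = 2099/10172

Verification (pi * P):
  430/2543*1/12 + 1953/10172*1/12 + 518/2543*1/6 + 582/2543*1/12 + 2099/10172*5/12 = 430/2543 = pi_0  (ok)
  430/2543*1/3 + 1953/10172*1/4 + 518/2543*1/12 + 582/2543*1/12 + 2099/10172*1/4 = 1953/10172 = pi_1  (ok)
  430/2543*5/12 + 1953/10172*5/12 + 518/2543*1/12 + 582/2543*1/12 + 2099/10172*1/12 = 518/2543 = pi_2  (ok)
  430/2543*1/12 + 1953/10172*1/6 + 518/2543*1/6 + 582/2543*1/2 + 2099/10172*1/6 = 582/2543 = pi_3  (ok)
  430/2543*1/12 + 1953/10172*1/12 + 518/2543*1/2 + 582/2543*1/4 + 2099/10172*1/12 = 2099/10172 = pi_4  (ok)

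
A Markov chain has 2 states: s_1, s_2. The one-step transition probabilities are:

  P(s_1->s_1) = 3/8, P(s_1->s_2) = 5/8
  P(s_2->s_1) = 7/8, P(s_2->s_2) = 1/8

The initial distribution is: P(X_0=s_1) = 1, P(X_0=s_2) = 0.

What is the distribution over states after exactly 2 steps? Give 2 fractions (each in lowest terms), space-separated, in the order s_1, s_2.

Answer: 11/16 5/16

Derivation:
Propagating the distribution step by step (d_{t+1} = d_t * P):
d_0 = (s_1=1, s_2=0)
  d_1[s_1] = 1*3/8 + 0*7/8 = 3/8
  d_1[s_2] = 1*5/8 + 0*1/8 = 5/8
d_1 = (s_1=3/8, s_2=5/8)
  d_2[s_1] = 3/8*3/8 + 5/8*7/8 = 11/16
  d_2[s_2] = 3/8*5/8 + 5/8*1/8 = 5/16
d_2 = (s_1=11/16, s_2=5/16)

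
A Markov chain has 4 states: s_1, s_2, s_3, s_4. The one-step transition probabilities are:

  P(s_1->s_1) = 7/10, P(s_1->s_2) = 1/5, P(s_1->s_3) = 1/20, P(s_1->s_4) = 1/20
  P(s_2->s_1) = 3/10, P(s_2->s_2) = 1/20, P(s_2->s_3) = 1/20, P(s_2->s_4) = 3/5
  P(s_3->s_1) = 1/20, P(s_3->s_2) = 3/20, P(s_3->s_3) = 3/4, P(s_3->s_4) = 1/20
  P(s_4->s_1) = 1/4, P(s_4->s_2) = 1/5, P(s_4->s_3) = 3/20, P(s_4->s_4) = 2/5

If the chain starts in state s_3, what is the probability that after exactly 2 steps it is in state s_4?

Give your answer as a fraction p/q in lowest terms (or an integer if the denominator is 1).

Answer: 3/20

Derivation:
Computing P^2 by repeated multiplication:
P^1 =
  s_1: [7/10, 1/5, 1/20, 1/20]
  s_2: [3/10, 1/20, 1/20, 3/5]
  s_3: [1/20, 3/20, 3/4, 1/20]
  s_4: [1/4, 1/5, 3/20, 2/5]
P^2 =
  s_1: [113/200, 67/400, 9/100, 71/400]
  s_2: [151/400, 19/100, 29/200, 23/80]
  s_3: [13/100, 7/50, 29/50, 3/20]
  s_4: [137/400, 13/80, 39/200, 3/10]

(P^2)[s_3 -> s_4] = 3/20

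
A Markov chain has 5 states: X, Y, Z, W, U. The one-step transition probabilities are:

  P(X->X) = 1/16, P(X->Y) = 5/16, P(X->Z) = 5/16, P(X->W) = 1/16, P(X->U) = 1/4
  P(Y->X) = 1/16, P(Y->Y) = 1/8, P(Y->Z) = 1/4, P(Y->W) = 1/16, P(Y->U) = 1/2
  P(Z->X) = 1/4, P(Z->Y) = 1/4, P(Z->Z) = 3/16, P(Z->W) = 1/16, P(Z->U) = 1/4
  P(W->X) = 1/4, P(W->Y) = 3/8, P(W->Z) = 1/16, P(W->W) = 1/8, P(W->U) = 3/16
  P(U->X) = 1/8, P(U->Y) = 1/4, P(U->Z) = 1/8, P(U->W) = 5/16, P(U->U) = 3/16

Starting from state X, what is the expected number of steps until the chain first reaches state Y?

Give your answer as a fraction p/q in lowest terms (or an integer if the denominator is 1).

Answer: 2331/683

Derivation:
Let h_i = expected steps to first reach Y from state i.
Boundary: h_Y = 0.
First-step equations for the other states:
  h_X = 1 + 1/16*h_X + 5/16*h_Y + 5/16*h_Z + 1/16*h_W + 1/4*h_U
  h_Z = 1 + 1/4*h_X + 1/4*h_Y + 3/16*h_Z + 1/16*h_W + 1/4*h_U
  h_W = 1 + 1/4*h_X + 3/8*h_Y + 1/16*h_Z + 1/8*h_W + 3/16*h_U
  h_U = 1 + 1/8*h_X + 1/4*h_Y + 1/8*h_Z + 5/16*h_W + 3/16*h_U

Substituting h_Y = 0 and rearranging gives the linear system (I - Q) h = 1:
  [15/16, -5/16, -1/16, -1/4] . (h_X, h_Z, h_W, h_U) = 1
  [-1/4, 13/16, -1/16, -1/4] . (h_X, h_Z, h_W, h_U) = 1
  [-1/4, -1/16, 7/8, -3/16] . (h_X, h_Z, h_W, h_U) = 1
  [-1/8, -1/8, -5/16, 13/16] . (h_X, h_Z, h_W, h_U) = 1

Solving yields:
  h_X = 2331/683
  h_Z = 4921/1366
  h_W = 4273/1366
  h_U = 4799/1366

Starting state is X, so the expected hitting time is h_X = 2331/683.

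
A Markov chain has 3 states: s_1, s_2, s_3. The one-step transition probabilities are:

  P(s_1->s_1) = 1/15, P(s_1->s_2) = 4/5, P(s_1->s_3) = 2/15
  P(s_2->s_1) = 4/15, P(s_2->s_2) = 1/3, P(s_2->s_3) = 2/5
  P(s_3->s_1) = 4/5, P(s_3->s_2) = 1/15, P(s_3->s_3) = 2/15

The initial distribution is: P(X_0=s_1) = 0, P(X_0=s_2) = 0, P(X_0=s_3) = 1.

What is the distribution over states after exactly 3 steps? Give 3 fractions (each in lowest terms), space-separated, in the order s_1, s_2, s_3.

Answer: 1052/3375 47/125 1054/3375

Derivation:
Propagating the distribution step by step (d_{t+1} = d_t * P):
d_0 = (s_1=0, s_2=0, s_3=1)
  d_1[s_1] = 0*1/15 + 0*4/15 + 1*4/5 = 4/5
  d_1[s_2] = 0*4/5 + 0*1/3 + 1*1/15 = 1/15
  d_1[s_3] = 0*2/15 + 0*2/5 + 1*2/15 = 2/15
d_1 = (s_1=4/5, s_2=1/15, s_3=2/15)
  d_2[s_1] = 4/5*1/15 + 1/15*4/15 + 2/15*4/5 = 8/45
  d_2[s_2] = 4/5*4/5 + 1/15*1/3 + 2/15*1/15 = 151/225
  d_2[s_3] = 4/5*2/15 + 1/15*2/5 + 2/15*2/15 = 34/225
d_2 = (s_1=8/45, s_2=151/225, s_3=34/225)
  d_3[s_1] = 8/45*1/15 + 151/225*4/15 + 34/225*4/5 = 1052/3375
  d_3[s_2] = 8/45*4/5 + 151/225*1/3 + 34/225*1/15 = 47/125
  d_3[s_3] = 8/45*2/15 + 151/225*2/5 + 34/225*2/15 = 1054/3375
d_3 = (s_1=1052/3375, s_2=47/125, s_3=1054/3375)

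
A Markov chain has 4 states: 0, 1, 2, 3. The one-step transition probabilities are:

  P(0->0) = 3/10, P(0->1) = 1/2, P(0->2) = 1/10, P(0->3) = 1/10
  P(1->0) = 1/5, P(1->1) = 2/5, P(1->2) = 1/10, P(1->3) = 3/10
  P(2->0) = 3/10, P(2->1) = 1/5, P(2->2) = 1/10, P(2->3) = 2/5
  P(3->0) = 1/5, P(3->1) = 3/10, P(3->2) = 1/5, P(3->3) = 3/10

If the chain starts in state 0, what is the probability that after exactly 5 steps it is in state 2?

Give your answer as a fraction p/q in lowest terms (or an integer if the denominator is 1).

Answer: 2531/20000

Derivation:
Computing P^5 by repeated multiplication:
P^1 =
  0: [3/10, 1/2, 1/10, 1/10]
  1: [1/5, 2/5, 1/10, 3/10]
  2: [3/10, 1/5, 1/10, 2/5]
  3: [1/5, 3/10, 1/5, 3/10]
P^2 =
  0: [6/25, 2/5, 11/100, 1/4]
  1: [23/100, 37/100, 13/100, 27/100]
  2: [6/25, 37/100, 7/50, 1/4]
  3: [6/25, 7/20, 13/100, 7/25]
P^3 =
  0: [47/200, 377/1000, 1/8, 263/1000]
  1: [59/250, 37/100, 127/1000, 267/1000]
  2: [119/500, 371/1000, 1/8, 133/500]
  3: [237/1000, 37/100, 16/125, 53/200]
P^4 =
  0: [59/250, 1861/5000, 1263/10000, 531/2000]
  1: [2363/10000, 743/2000, 1267/10000, 531/2000]
  2: [2363/10000, 1861/5000, 633/5000, 2649/10000]
  3: [473/2000, 929/2500, 253/2000, 1327/5000]
P^5 =
  0: [23623/100000, 37179/100000, 2531/20000, 26543/100000]
  1: [2363/10000, 18587/50000, 2531/20000, 26541/100000]
  2: [23629/100000, 18591/50000, 12649/100000, 1327/5000]
  3: [2363/10000, 37181/100000, 6327/50000, 5307/20000]

(P^5)[0 -> 2] = 2531/20000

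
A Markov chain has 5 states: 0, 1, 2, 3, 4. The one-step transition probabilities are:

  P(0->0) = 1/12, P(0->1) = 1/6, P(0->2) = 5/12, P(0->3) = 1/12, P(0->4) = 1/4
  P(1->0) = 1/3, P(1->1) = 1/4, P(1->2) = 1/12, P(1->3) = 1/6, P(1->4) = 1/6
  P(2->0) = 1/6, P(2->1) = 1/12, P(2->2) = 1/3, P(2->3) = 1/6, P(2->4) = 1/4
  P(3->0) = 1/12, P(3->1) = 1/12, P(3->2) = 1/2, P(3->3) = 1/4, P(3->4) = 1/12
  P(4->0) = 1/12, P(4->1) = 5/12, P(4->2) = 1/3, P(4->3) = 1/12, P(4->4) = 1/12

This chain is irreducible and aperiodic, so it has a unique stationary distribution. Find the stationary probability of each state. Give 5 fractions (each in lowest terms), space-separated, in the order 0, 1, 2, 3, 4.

Answer: 521/3313 621/3313 1076/3313 501/3313 594/3313

Derivation:
The stationary distribution satisfies pi = pi * P, i.e.:
  pi_0 = 1/12*pi_0 + 1/3*pi_1 + 1/6*pi_2 + 1/12*pi_3 + 1/12*pi_4
  pi_1 = 1/6*pi_0 + 1/4*pi_1 + 1/12*pi_2 + 1/12*pi_3 + 5/12*pi_4
  pi_2 = 5/12*pi_0 + 1/12*pi_1 + 1/3*pi_2 + 1/2*pi_3 + 1/3*pi_4
  pi_3 = 1/12*pi_0 + 1/6*pi_1 + 1/6*pi_2 + 1/4*pi_3 + 1/12*pi_4
  pi_4 = 1/4*pi_0 + 1/6*pi_1 + 1/4*pi_2 + 1/12*pi_3 + 1/12*pi_4
with normalization: pi_0 + pi_1 + pi_2 + pi_3 + pi_4 = 1.

Using the first 4 balance equations plus normalization, the linear system A*pi = b is:
  [-11/12, 1/3, 1/6, 1/12, 1/12] . pi = 0
  [1/6, -3/4, 1/12, 1/12, 5/12] . pi = 0
  [5/12, 1/12, -2/3, 1/2, 1/3] . pi = 0
  [1/12, 1/6, 1/6, -3/4, 1/12] . pi = 0
  [1, 1, 1, 1, 1] . pi = 1

Solving yields:
  pi_0 = 521/3313
  pi_1 = 621/3313
  pi_2 = 1076/3313
  pi_3 = 501/3313
  pi_4 = 594/3313

Verification (pi * P):
  521/3313*1/12 + 621/3313*1/3 + 1076/3313*1/6 + 501/3313*1/12 + 594/3313*1/12 = 521/3313 = pi_0  (ok)
  521/3313*1/6 + 621/3313*1/4 + 1076/3313*1/12 + 501/3313*1/12 + 594/3313*5/12 = 621/3313 = pi_1  (ok)
  521/3313*5/12 + 621/3313*1/12 + 1076/3313*1/3 + 501/3313*1/2 + 594/3313*1/3 = 1076/3313 = pi_2  (ok)
  521/3313*1/12 + 621/3313*1/6 + 1076/3313*1/6 + 501/3313*1/4 + 594/3313*1/12 = 501/3313 = pi_3  (ok)
  521/3313*1/4 + 621/3313*1/6 + 1076/3313*1/4 + 501/3313*1/12 + 594/3313*1/12 = 594/3313 = pi_4  (ok)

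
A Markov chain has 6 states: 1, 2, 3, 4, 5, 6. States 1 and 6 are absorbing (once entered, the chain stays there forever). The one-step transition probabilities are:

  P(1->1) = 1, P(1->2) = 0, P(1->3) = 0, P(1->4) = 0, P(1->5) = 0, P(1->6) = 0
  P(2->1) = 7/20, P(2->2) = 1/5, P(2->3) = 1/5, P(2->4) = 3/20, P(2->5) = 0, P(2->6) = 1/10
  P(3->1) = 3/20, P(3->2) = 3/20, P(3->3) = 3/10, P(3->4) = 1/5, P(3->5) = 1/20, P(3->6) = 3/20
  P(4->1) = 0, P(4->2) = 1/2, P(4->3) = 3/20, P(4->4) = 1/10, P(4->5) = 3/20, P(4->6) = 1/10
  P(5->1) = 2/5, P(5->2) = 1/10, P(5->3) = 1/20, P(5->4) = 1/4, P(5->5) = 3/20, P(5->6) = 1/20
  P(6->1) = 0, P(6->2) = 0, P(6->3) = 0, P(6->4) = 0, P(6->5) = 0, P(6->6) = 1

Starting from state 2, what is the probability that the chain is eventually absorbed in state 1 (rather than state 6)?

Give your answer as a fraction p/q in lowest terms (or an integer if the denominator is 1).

Let a_i = P(absorbed in 1 | start in state i).
Boundary conditions: a_1 = 1, a_6 = 0.
For each transient state i, a_i = sum_j P(i->j) * a_j:
  a_2 = 7/20*a_1 + 1/5*a_2 + 1/5*a_3 + 3/20*a_4 + 0*a_5 + 1/10*a_6
  a_3 = 3/20*a_1 + 3/20*a_2 + 3/10*a_3 + 1/5*a_4 + 1/20*a_5 + 3/20*a_6
  a_4 = 0*a_1 + 1/2*a_2 + 3/20*a_3 + 1/10*a_4 + 3/20*a_5 + 1/10*a_6
  a_5 = 2/5*a_1 + 1/10*a_2 + 1/20*a_3 + 1/4*a_4 + 3/20*a_5 + 1/20*a_6

Substituting a_1 = 1 and a_6 = 0, rearrange to (I - Q) a = r where r[i] = P(i -> 1):
  [4/5, -1/5, -3/20, 0] . (a_2, a_3, a_4, a_5) = 7/20
  [-3/20, 7/10, -1/5, -1/20] . (a_2, a_3, a_4, a_5) = 3/20
  [-1/2, -3/20, 9/10, -3/20] . (a_2, a_3, a_4, a_5) = 0
  [-1/10, -1/20, -1/4, 17/20] . (a_2, a_3, a_4, a_5) = 2/5

Solving yields:
  a_2 = 1929/2746
  a_3 = 27841/46682
  a_4 = 14425/23341
  a_5 = 35949/46682

Starting state is 2, so the absorption probability is a_2 = 1929/2746.

Answer: 1929/2746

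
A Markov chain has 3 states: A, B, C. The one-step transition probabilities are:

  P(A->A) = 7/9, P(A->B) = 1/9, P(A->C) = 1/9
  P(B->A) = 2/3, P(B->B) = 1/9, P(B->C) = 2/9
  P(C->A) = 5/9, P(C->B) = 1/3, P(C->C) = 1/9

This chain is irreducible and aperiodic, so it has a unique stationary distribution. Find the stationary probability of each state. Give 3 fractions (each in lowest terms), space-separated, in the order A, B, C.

The stationary distribution satisfies pi = pi * P, i.e.:
  pi_A = 7/9*pi_A + 2/3*pi_B + 5/9*pi_C
  pi_B = 1/9*pi_A + 1/9*pi_B + 1/3*pi_C
  pi_C = 1/9*pi_A + 2/9*pi_B + 1/9*pi_C
with normalization: pi_A + pi_B + pi_C = 1.

Using the first 2 balance equations plus normalization, the linear system A*pi = b is:
  [-2/9, 2/3, 5/9] . pi = 0
  [1/9, -8/9, 1/3] . pi = 0
  [1, 1, 1] . pi = 1

Solving yields:
  pi_A = 58/79
  pi_B = 11/79
  pi_C = 10/79

Verification (pi * P):
  58/79*7/9 + 11/79*2/3 + 10/79*5/9 = 58/79 = pi_A  (ok)
  58/79*1/9 + 11/79*1/9 + 10/79*1/3 = 11/79 = pi_B  (ok)
  58/79*1/9 + 11/79*2/9 + 10/79*1/9 = 10/79 = pi_C  (ok)

Answer: 58/79 11/79 10/79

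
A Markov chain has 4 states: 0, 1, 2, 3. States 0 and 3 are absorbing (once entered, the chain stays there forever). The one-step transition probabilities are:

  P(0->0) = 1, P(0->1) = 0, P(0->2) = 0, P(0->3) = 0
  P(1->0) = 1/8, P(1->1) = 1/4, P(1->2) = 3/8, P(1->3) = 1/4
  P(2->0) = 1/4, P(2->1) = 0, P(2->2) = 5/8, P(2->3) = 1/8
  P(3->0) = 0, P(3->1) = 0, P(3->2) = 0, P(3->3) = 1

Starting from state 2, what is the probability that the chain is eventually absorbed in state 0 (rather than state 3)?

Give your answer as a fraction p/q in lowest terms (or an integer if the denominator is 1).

Let a_i = P(absorbed in 0 | start in state i).
Boundary conditions: a_0 = 1, a_3 = 0.
For each transient state i, a_i = sum_j P(i->j) * a_j:
  a_1 = 1/8*a_0 + 1/4*a_1 + 3/8*a_2 + 1/4*a_3
  a_2 = 1/4*a_0 + 0*a_1 + 5/8*a_2 + 1/8*a_3

Substituting a_0 = 1 and a_3 = 0, rearrange to (I - Q) a = r where r[i] = P(i -> 0):
  [3/4, -3/8] . (a_1, a_2) = 1/8
  [0, 3/8] . (a_1, a_2) = 1/4

Solving yields:
  a_1 = 1/2
  a_2 = 2/3

Starting state is 2, so the absorption probability is a_2 = 2/3.

Answer: 2/3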